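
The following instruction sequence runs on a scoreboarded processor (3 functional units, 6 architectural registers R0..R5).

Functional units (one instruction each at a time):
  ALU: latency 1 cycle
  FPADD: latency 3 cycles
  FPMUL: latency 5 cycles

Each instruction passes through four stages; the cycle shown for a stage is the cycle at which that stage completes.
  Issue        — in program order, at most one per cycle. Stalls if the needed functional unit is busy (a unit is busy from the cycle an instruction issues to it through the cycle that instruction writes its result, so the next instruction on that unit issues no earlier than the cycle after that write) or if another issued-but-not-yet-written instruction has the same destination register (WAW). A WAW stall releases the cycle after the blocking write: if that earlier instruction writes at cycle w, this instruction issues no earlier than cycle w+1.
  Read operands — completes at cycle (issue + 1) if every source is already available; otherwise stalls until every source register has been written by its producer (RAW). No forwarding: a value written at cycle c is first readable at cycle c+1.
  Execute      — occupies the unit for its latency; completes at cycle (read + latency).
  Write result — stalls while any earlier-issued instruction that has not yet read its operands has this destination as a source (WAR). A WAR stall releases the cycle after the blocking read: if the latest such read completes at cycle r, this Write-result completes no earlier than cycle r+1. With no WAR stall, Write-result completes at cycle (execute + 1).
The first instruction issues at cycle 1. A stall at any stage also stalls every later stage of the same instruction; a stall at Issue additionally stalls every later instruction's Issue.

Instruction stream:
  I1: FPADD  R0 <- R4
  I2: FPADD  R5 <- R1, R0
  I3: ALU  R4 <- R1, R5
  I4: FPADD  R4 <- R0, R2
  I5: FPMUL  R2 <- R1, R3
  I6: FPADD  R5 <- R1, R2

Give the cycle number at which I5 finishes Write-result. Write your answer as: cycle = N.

I1: IS=1 RO=2 EX=5 WR=6
I2: IS=7 RO=8 EX=11 WR=12  [struct: FPADD busy until I1 writes@6]
I3: IS=8 RO=13 EX=14 WR=15  [RAW R5: wait I2 write@12]
I4: IS=16 RO=17 EX=20 WR=21  [WAW R4: wait I3 write@15]
I5: IS=17 RO=18 EX=23 WR=24
I6: IS=22 RO=25 EX=28 WR=29  [struct: FPADD busy until I4 writes@21; RAW R2: wait I5 write@24]

cycle = 24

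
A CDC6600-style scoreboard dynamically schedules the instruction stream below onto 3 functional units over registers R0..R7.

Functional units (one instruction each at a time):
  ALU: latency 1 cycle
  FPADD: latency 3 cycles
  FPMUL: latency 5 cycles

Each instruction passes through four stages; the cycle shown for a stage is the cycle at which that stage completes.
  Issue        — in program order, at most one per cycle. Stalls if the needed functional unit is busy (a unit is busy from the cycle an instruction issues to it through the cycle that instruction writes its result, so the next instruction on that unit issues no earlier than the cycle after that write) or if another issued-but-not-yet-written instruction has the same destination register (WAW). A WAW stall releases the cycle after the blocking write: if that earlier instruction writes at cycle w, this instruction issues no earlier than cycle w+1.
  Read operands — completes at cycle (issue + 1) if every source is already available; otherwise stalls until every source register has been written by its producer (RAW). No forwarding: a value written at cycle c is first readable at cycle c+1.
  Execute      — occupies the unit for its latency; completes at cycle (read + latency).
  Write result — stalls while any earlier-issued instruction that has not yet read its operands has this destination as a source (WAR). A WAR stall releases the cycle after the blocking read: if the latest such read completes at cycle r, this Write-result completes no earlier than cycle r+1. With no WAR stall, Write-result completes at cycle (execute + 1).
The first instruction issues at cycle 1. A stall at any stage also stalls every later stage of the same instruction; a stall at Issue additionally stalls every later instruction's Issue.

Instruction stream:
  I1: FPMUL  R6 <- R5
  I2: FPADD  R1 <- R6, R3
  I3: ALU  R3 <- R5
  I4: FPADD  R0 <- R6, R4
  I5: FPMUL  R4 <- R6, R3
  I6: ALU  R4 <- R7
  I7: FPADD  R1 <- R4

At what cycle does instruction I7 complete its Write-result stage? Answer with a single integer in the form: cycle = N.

cycle = 31

1) issue 1, read 2, done 7, write 8
2) issue 2, read 9, done 12, write 13  <RAW R6: wait I1 write@8>
3) issue 3, read 4, done 5, write 10  <WAR R3: wait I2 read@9>
4) issue 14, read 15, done 18, write 19  <struct: FPADD busy until I2 writes@13>
5) issue 15, read 16, done 21, write 22
6) issue 23, read 24, done 25, write 26  <WAW R4: wait I5 write@22>
7) issue 24, read 27, done 30, write 31  <RAW R4: wait I6 write@26>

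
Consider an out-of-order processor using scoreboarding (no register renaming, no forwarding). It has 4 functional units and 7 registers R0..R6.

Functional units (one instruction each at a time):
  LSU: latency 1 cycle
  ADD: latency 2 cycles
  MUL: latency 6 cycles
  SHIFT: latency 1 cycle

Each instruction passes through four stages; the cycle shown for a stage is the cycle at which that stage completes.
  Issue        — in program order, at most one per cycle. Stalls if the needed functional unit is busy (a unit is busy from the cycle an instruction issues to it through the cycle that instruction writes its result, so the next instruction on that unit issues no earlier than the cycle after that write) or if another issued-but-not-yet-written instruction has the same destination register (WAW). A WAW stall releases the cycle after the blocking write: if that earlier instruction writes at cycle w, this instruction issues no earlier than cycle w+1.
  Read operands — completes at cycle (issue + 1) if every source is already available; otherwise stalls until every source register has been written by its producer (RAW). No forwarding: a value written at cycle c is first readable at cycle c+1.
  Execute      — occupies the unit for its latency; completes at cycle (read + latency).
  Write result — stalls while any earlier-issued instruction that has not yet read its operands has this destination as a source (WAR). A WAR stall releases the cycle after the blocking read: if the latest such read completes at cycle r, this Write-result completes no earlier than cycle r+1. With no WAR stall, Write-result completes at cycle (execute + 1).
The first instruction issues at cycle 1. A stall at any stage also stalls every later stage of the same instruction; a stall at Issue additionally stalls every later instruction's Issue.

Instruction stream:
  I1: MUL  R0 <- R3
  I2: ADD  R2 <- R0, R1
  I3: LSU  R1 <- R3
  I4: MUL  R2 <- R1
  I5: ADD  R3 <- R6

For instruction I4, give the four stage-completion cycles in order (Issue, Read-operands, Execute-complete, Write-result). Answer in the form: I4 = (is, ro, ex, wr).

c1: issue I1 (MUL)
c2: I1 read-ops | issue I2 (ADD)
c3: issue I3 (LSU)
c4: I3 read-ops
c5: I3 finished on LSU
c8: I1 finished on MUL
c9: I1→R0
c10: I2 read-ops
c11: I3→R1
c12: I2 finished on ADD
c13: I2→R2
c14: issue I4 (MUL)
c15: I4 read-ops | issue I5 (ADD)
c16: I5 read-ops
c18: I5 finished on ADD
c19: I5→R3
c21: I4 finished on MUL
c22: I4→R2

I4 = (14, 15, 21, 22)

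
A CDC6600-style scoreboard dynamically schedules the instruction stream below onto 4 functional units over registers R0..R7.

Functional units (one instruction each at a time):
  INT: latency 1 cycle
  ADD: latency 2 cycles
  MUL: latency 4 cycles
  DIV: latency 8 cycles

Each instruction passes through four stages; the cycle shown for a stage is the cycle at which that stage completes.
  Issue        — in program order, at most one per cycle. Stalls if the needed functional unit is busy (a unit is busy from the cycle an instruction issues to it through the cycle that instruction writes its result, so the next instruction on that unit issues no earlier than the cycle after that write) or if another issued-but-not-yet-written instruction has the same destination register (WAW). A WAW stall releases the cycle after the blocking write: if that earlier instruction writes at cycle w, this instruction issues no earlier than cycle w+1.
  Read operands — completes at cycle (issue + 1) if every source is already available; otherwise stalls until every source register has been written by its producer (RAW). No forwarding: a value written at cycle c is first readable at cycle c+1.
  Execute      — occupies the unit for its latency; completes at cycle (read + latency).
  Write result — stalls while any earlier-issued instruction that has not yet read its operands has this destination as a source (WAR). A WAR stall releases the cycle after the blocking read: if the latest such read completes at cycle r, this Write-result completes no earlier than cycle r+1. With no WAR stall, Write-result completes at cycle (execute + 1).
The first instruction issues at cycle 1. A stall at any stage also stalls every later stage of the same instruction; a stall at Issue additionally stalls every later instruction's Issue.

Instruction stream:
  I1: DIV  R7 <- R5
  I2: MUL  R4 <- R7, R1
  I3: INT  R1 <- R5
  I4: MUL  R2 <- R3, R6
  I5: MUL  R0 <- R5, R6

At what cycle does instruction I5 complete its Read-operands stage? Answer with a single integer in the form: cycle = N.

cycle = 26

[I1] 1/2/10/11
[I2] 2/12/16/17  (RAW R7: wait I1 write@11)
[I3] 3/4/5/13  (WAR R1: wait I2 read@12)
[I4] 18/19/23/24  (struct: MUL busy until I2 writes@17)
[I5] 25/26/30/31  (struct: MUL busy until I4 writes@24)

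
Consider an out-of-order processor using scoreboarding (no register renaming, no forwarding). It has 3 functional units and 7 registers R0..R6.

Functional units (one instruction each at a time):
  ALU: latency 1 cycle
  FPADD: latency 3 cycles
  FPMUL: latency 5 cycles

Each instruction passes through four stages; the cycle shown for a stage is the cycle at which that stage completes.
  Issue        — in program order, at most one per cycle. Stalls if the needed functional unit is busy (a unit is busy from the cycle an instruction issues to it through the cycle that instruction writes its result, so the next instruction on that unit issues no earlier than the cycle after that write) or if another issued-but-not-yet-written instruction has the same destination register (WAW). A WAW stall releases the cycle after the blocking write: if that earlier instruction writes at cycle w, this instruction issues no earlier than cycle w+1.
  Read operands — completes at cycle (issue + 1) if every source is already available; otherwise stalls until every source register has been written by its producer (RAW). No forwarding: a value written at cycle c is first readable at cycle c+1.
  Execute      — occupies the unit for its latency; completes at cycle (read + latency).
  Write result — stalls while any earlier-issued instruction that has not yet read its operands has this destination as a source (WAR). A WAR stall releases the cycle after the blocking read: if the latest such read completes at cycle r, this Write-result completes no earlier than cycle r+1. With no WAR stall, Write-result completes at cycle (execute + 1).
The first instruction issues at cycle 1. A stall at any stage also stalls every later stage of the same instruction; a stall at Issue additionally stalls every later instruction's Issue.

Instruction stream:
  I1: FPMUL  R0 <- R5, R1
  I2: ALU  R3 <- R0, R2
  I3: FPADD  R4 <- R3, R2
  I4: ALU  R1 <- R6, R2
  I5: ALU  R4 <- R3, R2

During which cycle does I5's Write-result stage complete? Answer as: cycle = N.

cycle = 20

[1] I1 issues→FPMUL
[2] I1 reads · I2 issues→ALU
[3] I3 issues→FPADD
[7] I1 exec-done
[8] I1 writes R0
[9] I2 reads
[10] I2 exec-done
[11] I2 writes R3
[12] I3 reads · I4 issues→ALU
[13] I4 reads
[14] I4 exec-done
[15] I3 exec-done · I4 writes R1
[16] I3 writes R4
[17] I5 issues→ALU
[18] I5 reads
[19] I5 exec-done
[20] I5 writes R4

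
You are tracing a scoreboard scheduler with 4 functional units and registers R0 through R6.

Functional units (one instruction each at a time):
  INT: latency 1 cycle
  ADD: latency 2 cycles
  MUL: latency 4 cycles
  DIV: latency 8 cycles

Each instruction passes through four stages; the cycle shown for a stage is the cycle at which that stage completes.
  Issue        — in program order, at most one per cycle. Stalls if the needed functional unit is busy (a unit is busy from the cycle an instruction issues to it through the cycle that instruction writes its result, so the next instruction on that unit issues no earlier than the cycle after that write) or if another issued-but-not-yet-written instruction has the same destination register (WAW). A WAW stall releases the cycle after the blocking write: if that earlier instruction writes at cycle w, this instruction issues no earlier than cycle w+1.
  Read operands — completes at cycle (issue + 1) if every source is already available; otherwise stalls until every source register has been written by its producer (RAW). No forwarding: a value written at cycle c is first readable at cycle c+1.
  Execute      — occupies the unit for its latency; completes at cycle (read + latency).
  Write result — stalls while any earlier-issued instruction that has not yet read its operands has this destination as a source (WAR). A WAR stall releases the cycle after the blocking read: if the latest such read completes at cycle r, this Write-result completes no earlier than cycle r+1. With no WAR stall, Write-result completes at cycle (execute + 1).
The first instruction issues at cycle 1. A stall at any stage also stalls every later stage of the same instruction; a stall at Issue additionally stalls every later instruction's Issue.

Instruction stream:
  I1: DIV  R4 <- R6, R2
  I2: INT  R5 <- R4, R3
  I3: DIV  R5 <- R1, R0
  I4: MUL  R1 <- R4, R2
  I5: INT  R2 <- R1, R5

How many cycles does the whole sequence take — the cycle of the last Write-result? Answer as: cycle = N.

cycle = 28

c1: I1 dispatched to DIV
c2: I1 operands ready | I2 dispatched to INT
c10: I1 complete
c11: R4←I1
c12: I2 operands ready
c13: I2 complete
c14: R5←I2
c15: I3 dispatched to DIV
c16: I3 operands ready | I4 dispatched to MUL
c17: I4 operands ready | I5 dispatched to INT
c21: I4 complete
c22: R1←I4
c24: I3 complete
c25: R5←I3
c26: I5 operands ready
c27: I5 complete
c28: R2←I5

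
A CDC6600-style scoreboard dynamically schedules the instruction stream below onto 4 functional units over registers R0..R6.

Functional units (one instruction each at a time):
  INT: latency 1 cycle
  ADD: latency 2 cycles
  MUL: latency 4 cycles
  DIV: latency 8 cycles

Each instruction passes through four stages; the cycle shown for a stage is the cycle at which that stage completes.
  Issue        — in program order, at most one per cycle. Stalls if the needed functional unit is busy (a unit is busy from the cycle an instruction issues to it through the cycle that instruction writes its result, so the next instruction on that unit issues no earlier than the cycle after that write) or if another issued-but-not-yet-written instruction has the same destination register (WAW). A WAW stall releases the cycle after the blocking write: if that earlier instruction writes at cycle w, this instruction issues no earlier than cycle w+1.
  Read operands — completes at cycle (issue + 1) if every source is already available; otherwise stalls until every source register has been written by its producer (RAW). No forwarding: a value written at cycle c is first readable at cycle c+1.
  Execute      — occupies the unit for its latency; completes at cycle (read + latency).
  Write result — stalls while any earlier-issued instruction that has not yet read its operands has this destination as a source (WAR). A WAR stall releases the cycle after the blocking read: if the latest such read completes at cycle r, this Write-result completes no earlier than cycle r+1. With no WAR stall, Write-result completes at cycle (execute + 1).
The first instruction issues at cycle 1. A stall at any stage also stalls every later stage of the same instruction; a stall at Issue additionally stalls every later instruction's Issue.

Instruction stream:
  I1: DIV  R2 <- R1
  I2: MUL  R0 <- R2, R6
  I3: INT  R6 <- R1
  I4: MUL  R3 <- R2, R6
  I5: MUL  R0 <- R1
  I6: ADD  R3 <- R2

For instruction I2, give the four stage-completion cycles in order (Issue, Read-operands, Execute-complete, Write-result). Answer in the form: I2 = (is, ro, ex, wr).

I1  is:1  ro:2  ex:10  wr:11
I2  is:2  ro:12  ex:16  wr:17  — RAW R2: wait I1 write@11
I3  is:3  ro:4  ex:5  wr:13  — WAR R6: wait I2 read@12
I4  is:18  ro:19  ex:23  wr:24  — struct: MUL busy until I2 writes@17
I5  is:25  ro:26  ex:30  wr:31  — struct: MUL busy until I4 writes@24
I6  is:26  ro:27  ex:29  wr:30

I2 = (2, 12, 16, 17)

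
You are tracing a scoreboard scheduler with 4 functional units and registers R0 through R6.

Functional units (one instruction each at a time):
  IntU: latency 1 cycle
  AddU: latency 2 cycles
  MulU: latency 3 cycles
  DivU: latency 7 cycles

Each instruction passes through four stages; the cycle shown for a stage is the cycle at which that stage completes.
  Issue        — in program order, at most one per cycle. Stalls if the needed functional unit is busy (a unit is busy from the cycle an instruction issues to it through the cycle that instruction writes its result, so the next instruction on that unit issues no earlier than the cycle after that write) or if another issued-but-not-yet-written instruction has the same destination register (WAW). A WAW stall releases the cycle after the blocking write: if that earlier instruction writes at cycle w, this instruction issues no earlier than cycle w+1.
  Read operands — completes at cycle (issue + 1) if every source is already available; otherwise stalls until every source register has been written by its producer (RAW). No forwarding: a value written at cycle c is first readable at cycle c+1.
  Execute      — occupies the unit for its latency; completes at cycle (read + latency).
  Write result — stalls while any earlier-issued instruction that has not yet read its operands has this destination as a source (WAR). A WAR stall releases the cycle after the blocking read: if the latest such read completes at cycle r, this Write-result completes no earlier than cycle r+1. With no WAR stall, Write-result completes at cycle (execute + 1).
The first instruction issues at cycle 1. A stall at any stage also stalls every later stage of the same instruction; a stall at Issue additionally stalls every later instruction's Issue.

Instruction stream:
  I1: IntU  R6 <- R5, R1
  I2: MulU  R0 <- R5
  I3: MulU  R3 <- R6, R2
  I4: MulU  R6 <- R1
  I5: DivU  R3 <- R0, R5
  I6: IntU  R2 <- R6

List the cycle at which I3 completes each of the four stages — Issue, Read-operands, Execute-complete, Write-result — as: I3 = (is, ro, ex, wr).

I3 = (8, 9, 12, 13)

I1 -> (1, 2, 3, 4)
I2 -> (2, 3, 6, 7)
I3 -> (8, 9, 12, 13)  // struct: MulU busy until I2 writes@7
I4 -> (14, 15, 18, 19)  // struct: MulU busy until I3 writes@13
I5 -> (15, 16, 23, 24)
I6 -> (16, 20, 21, 22)  // RAW R6: wait I4 write@19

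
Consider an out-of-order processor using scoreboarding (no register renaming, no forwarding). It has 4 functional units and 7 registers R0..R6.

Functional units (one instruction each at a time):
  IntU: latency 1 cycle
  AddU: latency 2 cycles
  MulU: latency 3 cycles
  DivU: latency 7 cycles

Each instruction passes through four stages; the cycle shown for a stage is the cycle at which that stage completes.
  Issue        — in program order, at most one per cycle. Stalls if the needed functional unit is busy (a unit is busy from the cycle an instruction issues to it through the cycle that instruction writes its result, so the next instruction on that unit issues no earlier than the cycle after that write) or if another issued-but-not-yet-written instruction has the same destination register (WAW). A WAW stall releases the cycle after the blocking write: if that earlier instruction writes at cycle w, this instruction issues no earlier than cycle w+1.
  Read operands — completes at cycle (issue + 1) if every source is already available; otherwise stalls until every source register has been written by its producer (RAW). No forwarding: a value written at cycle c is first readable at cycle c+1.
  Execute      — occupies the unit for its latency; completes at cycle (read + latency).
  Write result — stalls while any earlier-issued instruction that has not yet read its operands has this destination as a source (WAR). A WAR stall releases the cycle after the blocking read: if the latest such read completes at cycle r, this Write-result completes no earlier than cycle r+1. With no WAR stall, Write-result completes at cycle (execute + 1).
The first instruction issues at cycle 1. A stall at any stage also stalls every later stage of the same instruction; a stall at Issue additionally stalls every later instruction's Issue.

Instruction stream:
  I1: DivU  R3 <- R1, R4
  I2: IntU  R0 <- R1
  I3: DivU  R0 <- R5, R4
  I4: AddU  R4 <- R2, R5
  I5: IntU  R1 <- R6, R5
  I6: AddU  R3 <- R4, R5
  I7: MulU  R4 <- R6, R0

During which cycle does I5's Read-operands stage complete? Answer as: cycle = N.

cycle = 14

I1 -> (1, 2, 9, 10)
I2 -> (2, 3, 4, 5)
I3 -> (11, 12, 19, 20)  // struct: DivU busy until I1 writes@10
I4 -> (12, 13, 15, 16)
I5 -> (13, 14, 15, 16)
I6 -> (17, 18, 20, 21)  // struct: AddU busy until I4 writes@16
I7 -> (18, 21, 24, 25)  // RAW R0: wait I3 write@20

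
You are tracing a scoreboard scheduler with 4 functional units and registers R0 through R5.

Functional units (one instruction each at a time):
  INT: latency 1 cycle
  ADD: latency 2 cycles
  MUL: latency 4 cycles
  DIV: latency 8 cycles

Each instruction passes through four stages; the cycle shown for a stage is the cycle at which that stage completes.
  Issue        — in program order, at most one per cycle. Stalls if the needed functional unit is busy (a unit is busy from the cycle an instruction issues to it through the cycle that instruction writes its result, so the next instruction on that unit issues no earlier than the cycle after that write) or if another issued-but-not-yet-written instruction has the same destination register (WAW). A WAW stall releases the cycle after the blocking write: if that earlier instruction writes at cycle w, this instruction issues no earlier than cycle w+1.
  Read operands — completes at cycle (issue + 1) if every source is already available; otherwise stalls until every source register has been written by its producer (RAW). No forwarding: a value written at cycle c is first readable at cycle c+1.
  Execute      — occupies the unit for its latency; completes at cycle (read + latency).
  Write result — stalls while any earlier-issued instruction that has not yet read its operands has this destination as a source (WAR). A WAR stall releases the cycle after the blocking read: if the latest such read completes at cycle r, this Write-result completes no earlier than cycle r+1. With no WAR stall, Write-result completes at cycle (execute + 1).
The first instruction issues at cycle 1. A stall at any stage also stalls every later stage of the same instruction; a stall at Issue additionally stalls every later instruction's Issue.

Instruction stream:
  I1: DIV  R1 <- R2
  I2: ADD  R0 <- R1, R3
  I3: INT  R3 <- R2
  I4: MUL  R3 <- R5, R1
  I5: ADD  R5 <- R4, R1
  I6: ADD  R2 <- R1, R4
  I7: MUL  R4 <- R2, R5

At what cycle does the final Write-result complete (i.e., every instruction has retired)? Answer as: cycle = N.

c1: issue I1 (DIV)
c2: I1 read-ops; issue I2 (ADD)
c3: issue I3 (INT)
c4: I3 read-ops
c5: I3 finished on INT
c10: I1 finished on DIV
c11: I1→R1
c12: I2 read-ops
c13: I3→R3
c14: I2 finished on ADD; issue I4 (MUL)
c15: I2→R0; I4 read-ops
c16: issue I5 (ADD)
c17: I5 read-ops
c19: I4 finished on MUL; I5 finished on ADD
c20: I4→R3; I5→R5
c21: issue I6 (ADD)
c22: I6 read-ops; issue I7 (MUL)
c24: I6 finished on ADD
c25: I6→R2
c26: I7 read-ops
c30: I7 finished on MUL
c31: I7→R4

cycle = 31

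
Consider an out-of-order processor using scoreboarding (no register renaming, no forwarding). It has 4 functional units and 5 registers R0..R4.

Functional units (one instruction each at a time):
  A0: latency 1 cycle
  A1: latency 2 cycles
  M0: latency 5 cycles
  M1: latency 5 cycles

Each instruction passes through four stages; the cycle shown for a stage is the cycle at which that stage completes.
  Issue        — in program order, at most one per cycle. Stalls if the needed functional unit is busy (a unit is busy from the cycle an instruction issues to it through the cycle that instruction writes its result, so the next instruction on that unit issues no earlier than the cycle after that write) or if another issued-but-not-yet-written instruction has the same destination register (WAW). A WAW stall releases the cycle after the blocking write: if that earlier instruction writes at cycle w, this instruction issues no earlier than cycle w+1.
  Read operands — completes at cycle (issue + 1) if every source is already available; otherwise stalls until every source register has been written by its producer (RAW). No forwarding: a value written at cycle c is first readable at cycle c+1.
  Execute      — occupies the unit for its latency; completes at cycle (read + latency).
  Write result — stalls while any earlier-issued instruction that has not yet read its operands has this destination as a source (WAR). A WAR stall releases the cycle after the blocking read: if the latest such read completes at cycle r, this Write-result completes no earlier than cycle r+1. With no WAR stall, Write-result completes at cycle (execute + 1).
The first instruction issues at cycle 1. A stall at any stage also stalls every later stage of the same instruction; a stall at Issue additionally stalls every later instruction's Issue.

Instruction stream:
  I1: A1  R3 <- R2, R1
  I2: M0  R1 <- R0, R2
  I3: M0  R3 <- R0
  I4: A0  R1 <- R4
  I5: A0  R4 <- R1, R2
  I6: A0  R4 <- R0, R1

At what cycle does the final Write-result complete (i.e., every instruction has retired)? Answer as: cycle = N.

cycle 1: I1→A1
cycle 2: I1 RO, I2→M0
cycle 3: I2 RO
cycle 4: I1 EX
cycle 5: I1 WR R3
cycle 8: I2 EX
cycle 9: I2 WR R1
cycle 10: I3→M0
cycle 11: I3 RO, I4→A0
cycle 12: I4 RO
cycle 13: I4 EX
cycle 14: I4 WR R1
cycle 15: I5→A0
cycle 16: I3 EX, I5 RO
cycle 17: I3 WR R3, I5 EX
cycle 18: I5 WR R4
cycle 19: I6→A0
cycle 20: I6 RO
cycle 21: I6 EX
cycle 22: I6 WR R4

cycle = 22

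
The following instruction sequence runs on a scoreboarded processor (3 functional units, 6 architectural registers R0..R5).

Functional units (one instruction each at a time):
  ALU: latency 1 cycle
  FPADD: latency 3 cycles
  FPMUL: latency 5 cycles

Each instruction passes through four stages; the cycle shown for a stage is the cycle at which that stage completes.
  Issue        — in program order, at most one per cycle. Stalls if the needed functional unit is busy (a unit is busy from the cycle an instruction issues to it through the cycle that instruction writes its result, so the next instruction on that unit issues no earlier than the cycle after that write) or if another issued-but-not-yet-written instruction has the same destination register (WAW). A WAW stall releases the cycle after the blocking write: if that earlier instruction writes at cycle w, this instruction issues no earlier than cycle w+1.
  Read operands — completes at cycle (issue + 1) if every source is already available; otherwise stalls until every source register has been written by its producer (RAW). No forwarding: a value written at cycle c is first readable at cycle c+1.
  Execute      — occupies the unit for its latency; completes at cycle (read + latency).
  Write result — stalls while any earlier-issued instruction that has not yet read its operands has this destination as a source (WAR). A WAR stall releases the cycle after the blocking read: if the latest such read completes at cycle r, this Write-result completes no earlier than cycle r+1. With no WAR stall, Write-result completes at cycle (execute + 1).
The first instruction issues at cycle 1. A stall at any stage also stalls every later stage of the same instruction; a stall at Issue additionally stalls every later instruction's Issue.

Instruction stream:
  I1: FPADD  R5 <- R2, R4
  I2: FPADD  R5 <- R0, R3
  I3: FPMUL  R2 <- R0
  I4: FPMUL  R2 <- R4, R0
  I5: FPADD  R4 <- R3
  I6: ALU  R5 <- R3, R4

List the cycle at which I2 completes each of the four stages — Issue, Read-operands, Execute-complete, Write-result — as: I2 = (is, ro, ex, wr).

t=1  I1 dispatched to FPADD
t=2  I1 operands ready
t=5  I1 complete
t=6  R5←I1
t=7  I2 dispatched to FPADD
t=8  I2 operands ready · I3 dispatched to FPMUL
t=9  I3 operands ready
t=11  I2 complete
t=12  R5←I2
t=14  I3 complete
t=15  R2←I3
t=16  I4 dispatched to FPMUL
t=17  I4 operands ready · I5 dispatched to FPADD
t=18  I5 operands ready · I6 dispatched to ALU
t=21  I5 complete
t=22  I4 complete · R4←I5
t=23  R2←I4 · I6 operands ready
t=24  I6 complete
t=25  R5←I6

I2 = (7, 8, 11, 12)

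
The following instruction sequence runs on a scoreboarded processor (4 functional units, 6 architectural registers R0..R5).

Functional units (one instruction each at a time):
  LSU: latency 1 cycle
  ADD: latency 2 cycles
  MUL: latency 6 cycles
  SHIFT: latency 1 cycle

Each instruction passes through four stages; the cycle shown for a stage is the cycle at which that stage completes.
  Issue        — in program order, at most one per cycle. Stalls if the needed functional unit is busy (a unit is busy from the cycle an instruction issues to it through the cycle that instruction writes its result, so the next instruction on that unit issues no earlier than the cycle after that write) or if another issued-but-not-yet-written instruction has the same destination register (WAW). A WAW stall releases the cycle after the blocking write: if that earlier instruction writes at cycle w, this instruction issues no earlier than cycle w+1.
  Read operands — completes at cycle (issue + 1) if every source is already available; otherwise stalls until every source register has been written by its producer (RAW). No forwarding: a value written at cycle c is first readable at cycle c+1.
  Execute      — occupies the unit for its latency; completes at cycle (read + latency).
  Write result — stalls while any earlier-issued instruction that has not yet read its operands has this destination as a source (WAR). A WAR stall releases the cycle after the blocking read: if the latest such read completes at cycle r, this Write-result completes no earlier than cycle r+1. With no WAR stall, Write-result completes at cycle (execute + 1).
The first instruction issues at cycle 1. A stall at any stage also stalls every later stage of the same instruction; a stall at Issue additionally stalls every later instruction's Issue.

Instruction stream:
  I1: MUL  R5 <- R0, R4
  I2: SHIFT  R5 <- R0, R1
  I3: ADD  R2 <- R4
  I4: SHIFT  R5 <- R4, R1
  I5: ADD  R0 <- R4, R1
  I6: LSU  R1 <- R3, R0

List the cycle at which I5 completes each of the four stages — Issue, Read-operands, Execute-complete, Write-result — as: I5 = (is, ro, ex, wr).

I1: IS=1 RO=2 EX=8 WR=9
I2: IS=10 RO=11 EX=12 WR=13  [WAW R5: wait I1 write@9]
I3: IS=11 RO=12 EX=14 WR=15
I4: IS=14 RO=15 EX=16 WR=17  [struct: SHIFT busy until I2 writes@13]
I5: IS=16 RO=17 EX=19 WR=20  [struct: ADD busy until I3 writes@15]
I6: IS=17 RO=21 EX=22 WR=23  [RAW R0: wait I5 write@20]

I5 = (16, 17, 19, 20)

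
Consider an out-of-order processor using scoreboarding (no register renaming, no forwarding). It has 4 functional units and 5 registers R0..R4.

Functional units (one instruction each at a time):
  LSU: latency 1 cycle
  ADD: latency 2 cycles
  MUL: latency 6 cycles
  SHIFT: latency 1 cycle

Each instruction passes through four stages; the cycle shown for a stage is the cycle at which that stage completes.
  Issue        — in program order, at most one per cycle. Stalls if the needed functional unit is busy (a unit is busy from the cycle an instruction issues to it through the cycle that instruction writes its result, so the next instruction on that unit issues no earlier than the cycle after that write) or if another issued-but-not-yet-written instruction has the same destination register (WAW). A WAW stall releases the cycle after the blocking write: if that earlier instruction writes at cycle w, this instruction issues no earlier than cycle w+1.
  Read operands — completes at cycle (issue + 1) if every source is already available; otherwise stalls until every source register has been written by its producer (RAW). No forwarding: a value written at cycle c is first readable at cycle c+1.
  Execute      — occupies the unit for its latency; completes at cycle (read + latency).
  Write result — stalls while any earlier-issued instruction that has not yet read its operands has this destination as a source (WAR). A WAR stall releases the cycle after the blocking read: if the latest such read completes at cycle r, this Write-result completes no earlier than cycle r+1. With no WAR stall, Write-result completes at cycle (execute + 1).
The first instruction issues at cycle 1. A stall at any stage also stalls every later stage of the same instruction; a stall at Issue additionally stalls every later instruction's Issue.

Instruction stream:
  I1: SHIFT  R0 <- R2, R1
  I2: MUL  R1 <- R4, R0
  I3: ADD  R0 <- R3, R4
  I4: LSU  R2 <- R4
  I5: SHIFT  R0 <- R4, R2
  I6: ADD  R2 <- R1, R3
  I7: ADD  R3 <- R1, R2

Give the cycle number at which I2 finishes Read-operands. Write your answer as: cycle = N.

cycle = 5

[I1] 1/2/3/4
[I2] 2/5/11/12  (RAW R0: wait I1 write@4)
[I3] 5/6/8/9  (WAW R0: wait I1 write@4)
[I4] 6/7/8/9
[I5] 10/11/12/13  (WAW R0: wait I3 write@9)
[I6] 11/13/15/16  (RAW R1: wait I2 write@12)
[I7] 17/18/20/21  (struct: ADD busy until I6 writes@16)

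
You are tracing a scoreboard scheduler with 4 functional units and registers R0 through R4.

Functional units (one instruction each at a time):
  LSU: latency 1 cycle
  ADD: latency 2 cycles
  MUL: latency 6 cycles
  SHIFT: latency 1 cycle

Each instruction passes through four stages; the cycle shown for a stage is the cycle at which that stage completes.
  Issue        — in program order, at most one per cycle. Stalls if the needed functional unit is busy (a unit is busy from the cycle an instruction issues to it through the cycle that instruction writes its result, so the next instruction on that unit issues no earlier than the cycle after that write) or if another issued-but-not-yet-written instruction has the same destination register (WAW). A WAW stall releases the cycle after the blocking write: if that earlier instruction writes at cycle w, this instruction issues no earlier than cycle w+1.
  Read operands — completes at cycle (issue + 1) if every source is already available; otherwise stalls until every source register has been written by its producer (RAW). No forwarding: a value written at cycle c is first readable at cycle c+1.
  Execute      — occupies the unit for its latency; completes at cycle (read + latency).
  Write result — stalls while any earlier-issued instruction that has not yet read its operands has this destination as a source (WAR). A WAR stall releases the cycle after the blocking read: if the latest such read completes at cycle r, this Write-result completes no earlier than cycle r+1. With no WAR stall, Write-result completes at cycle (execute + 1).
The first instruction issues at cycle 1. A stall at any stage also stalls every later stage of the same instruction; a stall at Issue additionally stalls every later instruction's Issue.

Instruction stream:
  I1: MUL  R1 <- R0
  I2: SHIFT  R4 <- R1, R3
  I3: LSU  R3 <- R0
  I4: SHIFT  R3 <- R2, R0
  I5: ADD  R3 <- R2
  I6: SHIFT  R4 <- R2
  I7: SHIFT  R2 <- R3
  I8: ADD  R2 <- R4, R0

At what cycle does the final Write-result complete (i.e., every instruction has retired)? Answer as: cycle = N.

I1  is:1  ro:2  ex:8  wr:9
I2  is:2  ro:10  ex:11  wr:12  — RAW R1: wait I1 write@9
I3  is:3  ro:4  ex:5  wr:11  — WAR R3: wait I2 read@10
I4  is:13  ro:14  ex:15  wr:16  — struct: SHIFT busy until I2 writes@12
I5  is:17  ro:18  ex:20  wr:21  — WAW R3: wait I4 write@16
I6  is:18  ro:19  ex:20  wr:21
I7  is:22  ro:23  ex:24  wr:25  — struct: SHIFT busy until I6 writes@21
I8  is:26  ro:27  ex:29  wr:30  — WAW R2: wait I7 write@25

cycle = 30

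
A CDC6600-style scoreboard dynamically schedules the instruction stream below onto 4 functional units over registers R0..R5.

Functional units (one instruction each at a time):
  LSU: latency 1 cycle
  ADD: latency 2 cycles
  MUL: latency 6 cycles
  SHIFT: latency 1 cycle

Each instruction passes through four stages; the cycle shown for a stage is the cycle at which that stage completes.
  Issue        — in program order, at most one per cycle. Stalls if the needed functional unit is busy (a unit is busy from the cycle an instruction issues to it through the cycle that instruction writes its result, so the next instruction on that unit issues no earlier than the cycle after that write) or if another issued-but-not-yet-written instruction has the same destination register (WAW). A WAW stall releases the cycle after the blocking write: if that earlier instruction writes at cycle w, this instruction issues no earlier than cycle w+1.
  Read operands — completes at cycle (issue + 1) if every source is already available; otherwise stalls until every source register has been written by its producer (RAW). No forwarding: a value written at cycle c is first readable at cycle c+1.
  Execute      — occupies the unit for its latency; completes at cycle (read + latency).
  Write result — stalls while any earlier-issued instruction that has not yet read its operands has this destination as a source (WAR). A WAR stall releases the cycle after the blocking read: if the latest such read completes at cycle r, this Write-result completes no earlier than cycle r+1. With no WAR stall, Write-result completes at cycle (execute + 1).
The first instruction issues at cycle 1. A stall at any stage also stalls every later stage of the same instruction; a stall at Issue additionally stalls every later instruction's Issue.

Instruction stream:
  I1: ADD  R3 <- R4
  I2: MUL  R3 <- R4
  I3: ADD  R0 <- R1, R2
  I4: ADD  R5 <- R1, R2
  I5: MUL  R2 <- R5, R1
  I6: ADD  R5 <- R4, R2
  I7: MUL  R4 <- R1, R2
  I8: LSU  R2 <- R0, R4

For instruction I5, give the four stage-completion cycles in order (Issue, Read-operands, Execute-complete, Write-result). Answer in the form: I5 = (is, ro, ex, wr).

[I1] 1/2/4/5
[I2] 6/7/13/14  (WAW R3: wait I1 write@5)
[I3] 7/8/10/11
[I4] 12/13/15/16  (struct: ADD busy until I3 writes@11)
[I5] 15/17/23/24  (struct: MUL busy until I2 writes@14; RAW R5: wait I4 write@16)
[I6] 17/25/27/28  (struct: ADD busy until I4 writes@16; RAW R2: wait I5 write@24)
[I7] 25/26/32/33  (struct: MUL busy until I5 writes@24)
[I8] 26/34/35/36  (RAW R4: wait I7 write@33)

I5 = (15, 17, 23, 24)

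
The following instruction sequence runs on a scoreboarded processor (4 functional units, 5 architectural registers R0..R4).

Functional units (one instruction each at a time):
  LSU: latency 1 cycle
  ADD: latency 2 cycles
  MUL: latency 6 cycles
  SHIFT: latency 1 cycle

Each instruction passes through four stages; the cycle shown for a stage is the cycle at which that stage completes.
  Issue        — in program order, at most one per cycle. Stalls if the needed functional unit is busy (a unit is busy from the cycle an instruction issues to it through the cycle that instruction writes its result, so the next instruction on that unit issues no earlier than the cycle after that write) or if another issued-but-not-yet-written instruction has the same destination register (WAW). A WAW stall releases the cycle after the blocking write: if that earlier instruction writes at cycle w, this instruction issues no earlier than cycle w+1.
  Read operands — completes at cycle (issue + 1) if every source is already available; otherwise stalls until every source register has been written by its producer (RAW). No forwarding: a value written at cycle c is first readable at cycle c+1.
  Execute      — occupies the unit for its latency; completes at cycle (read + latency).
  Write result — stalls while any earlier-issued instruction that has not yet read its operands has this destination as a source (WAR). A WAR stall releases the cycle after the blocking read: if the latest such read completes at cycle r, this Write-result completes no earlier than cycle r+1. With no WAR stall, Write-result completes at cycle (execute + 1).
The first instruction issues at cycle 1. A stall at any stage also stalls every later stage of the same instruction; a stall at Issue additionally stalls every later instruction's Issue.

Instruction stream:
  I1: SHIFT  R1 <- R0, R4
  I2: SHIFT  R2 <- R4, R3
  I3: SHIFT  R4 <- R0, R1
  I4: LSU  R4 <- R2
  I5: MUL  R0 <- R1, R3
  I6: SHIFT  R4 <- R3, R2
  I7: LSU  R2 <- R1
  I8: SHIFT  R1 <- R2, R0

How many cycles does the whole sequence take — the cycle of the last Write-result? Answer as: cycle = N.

1) issue 1, read 2, done 3, write 4
2) issue 5, read 6, done 7, write 8  <struct: SHIFT busy until I1 writes@4>
3) issue 9, read 10, done 11, write 12  <struct: SHIFT busy until I2 writes@8>
4) issue 13, read 14, done 15, write 16  <WAW R4: wait I3 write@12>
5) issue 14, read 15, done 21, write 22
6) issue 17, read 18, done 19, write 20  <WAW R4: wait I4 write@16>
7) issue 18, read 19, done 20, write 21
8) issue 21, read 23, done 24, write 25  <struct: SHIFT busy until I6 writes@20 / RAW R0: wait I5 write@22>

cycle = 25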